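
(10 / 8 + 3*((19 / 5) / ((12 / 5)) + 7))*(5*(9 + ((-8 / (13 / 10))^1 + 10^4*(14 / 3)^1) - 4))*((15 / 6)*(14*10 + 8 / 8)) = 57738072375 / 26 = 2220695091.35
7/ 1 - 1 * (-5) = 12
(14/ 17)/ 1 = 14/ 17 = 0.82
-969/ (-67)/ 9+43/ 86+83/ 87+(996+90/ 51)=66116547/ 66062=1000.83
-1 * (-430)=430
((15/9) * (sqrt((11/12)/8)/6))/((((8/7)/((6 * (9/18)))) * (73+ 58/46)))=115 * sqrt(66)/281088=0.00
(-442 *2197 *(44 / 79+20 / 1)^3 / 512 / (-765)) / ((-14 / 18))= -68264274442 / 2465195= -27691.23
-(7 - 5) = -2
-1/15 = -0.07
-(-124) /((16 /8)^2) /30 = 1.03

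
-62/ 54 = -31/ 27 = -1.15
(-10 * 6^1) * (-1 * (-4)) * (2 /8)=-60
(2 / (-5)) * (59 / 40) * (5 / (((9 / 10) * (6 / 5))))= -2.73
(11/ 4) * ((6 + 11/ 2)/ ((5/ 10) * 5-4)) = -253/ 12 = -21.08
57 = 57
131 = 131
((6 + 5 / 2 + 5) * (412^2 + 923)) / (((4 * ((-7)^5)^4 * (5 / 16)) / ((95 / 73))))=3573558 / 118874192647462777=0.00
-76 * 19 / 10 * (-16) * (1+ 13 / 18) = 3979.02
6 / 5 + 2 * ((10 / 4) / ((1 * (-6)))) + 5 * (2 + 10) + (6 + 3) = 2081 / 30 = 69.37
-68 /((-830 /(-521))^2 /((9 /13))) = -41530473 /2238925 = -18.55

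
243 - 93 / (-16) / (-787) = 242.99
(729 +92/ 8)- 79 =1323/ 2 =661.50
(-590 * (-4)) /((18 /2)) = 2360 /9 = 262.22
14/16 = 7/8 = 0.88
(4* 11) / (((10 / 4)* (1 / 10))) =176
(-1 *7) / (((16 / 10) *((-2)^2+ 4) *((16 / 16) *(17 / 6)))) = -105 / 544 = -0.19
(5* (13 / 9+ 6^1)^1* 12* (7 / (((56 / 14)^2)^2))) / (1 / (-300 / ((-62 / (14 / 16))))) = 410375 / 7936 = 51.71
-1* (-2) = 2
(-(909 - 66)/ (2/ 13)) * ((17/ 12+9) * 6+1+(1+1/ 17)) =-24055005/ 68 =-353750.07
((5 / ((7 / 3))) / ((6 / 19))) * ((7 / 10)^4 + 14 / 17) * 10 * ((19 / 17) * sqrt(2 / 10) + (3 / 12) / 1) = 490789 / 27200 + 9324991 * sqrt(5) / 578000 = 54.12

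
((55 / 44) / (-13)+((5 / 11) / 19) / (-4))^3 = -0.00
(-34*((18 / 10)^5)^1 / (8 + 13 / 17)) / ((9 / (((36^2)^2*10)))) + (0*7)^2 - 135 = -12739086997731 / 93125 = -136795565.08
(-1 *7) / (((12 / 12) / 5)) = -35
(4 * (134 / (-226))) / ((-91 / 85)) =22780 / 10283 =2.22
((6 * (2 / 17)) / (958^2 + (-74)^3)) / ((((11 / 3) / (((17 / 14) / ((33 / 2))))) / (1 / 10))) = 3 / 1085303450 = 0.00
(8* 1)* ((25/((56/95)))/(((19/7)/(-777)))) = -97125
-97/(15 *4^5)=-97/15360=-0.01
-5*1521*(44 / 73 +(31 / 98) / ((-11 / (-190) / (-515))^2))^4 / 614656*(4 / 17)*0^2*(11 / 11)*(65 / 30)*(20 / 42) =0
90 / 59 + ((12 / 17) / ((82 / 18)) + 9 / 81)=663041 / 370107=1.79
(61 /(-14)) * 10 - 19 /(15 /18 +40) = -10789 /245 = -44.04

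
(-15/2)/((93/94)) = -235/31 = -7.58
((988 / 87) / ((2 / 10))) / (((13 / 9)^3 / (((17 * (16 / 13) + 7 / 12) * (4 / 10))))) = 10326690 / 63713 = 162.08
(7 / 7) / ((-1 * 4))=-1 / 4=-0.25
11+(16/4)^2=27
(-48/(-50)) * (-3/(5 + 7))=-6/25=-0.24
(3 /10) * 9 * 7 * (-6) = -567 /5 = -113.40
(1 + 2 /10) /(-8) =-3 /20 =-0.15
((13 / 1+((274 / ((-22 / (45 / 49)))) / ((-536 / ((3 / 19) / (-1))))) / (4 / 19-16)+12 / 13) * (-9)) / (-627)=0.20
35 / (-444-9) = -35 / 453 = -0.08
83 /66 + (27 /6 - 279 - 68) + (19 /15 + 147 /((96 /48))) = -87937 /330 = -266.48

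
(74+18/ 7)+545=4351/ 7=621.57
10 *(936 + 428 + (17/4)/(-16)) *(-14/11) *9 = -27492885/176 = -156209.57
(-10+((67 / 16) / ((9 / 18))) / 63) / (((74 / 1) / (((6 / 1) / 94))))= -4973 / 584304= -0.01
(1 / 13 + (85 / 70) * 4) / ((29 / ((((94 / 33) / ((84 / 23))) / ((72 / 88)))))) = 485369 / 2992626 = 0.16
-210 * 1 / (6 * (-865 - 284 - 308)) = 35 / 1457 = 0.02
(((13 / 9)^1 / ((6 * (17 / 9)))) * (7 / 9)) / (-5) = -91 / 4590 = -0.02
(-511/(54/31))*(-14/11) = 110887/297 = 373.36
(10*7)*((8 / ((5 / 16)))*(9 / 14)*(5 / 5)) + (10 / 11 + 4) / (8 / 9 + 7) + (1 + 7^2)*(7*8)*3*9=59943798 / 781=76752.62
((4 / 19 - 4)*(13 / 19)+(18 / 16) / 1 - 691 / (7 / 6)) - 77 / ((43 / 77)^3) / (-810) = -386155630374107 / 650961972360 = -593.21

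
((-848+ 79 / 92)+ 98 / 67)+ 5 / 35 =-36483177 / 43148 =-845.54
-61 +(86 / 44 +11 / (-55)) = -59.25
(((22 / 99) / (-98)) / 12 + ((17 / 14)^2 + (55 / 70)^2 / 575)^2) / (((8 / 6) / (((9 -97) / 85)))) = -2053157994613 / 1214560856250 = -1.69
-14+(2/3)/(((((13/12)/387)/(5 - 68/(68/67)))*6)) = -32174/13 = -2474.92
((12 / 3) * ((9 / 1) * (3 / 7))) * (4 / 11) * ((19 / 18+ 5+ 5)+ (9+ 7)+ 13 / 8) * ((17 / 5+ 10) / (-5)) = -23718 / 55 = -431.24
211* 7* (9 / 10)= 13293 / 10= 1329.30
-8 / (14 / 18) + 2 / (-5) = -374 / 35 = -10.69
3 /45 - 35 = -524 /15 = -34.93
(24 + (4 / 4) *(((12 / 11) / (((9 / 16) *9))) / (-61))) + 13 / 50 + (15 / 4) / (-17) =740278639 / 30798900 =24.04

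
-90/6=-15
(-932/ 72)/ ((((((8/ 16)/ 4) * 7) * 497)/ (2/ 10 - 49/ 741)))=-462272/ 116007255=-0.00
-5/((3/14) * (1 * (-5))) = 14/3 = 4.67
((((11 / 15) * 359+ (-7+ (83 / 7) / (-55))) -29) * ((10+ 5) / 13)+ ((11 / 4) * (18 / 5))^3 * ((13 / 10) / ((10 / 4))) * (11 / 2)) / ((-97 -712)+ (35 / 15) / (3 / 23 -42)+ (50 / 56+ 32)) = -439138717487973 / 112228843512500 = -3.91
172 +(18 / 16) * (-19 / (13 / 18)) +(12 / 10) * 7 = 39209 / 260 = 150.80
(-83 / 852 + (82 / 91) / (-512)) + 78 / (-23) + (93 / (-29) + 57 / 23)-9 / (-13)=-11672634191 / 3309686016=-3.53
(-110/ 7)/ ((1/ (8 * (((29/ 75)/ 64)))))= -319/ 420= -0.76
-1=-1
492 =492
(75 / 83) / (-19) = -75 / 1577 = -0.05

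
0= 0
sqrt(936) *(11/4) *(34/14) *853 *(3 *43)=61730757 *sqrt(26)/14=22483309.61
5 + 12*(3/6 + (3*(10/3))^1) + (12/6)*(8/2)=139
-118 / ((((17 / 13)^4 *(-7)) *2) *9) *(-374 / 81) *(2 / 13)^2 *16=-14039168 / 25071039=-0.56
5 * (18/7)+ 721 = 5137/7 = 733.86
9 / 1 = 9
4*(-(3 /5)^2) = -36 /25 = -1.44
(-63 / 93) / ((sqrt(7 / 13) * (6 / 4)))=-2 * sqrt(91) / 31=-0.62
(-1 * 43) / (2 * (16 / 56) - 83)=301 / 577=0.52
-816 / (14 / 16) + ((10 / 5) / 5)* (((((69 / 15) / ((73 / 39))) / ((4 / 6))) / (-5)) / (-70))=-595677309 / 638750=-932.57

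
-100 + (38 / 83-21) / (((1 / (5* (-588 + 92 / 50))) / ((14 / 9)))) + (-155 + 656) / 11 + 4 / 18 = 256364843 / 2739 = 93597.97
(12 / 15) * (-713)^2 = 2033476 / 5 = 406695.20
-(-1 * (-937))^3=-822656953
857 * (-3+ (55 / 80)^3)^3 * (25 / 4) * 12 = -84550673282362575 / 68719476736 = -1230374.23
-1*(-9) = 9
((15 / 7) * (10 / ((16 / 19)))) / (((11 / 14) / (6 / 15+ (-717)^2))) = 66597945 / 4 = 16649486.25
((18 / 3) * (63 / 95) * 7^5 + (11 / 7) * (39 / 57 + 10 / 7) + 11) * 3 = 934097742 / 4655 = 200665.47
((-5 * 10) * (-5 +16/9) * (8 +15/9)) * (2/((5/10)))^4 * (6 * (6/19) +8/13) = 6674176000/6669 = 1000776.13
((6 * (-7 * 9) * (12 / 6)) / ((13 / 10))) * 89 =-672840 / 13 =-51756.92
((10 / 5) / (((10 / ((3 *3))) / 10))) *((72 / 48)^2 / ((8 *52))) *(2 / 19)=81 / 7904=0.01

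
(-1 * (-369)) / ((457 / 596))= 219924 / 457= 481.23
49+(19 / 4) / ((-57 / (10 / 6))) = 1759 / 36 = 48.86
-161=-161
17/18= 0.94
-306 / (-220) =153 / 110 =1.39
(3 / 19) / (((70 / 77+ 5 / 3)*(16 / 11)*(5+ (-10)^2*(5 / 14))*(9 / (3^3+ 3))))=847 / 245480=0.00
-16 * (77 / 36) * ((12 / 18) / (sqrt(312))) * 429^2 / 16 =-121121 * sqrt(78) / 72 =-14857.11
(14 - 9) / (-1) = -5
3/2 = 1.50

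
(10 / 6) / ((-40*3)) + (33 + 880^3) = 49065986375 / 72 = 681472032.99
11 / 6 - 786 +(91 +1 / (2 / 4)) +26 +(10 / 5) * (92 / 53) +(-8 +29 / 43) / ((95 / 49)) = -172893989 / 259806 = -665.47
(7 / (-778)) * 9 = -63 / 778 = -0.08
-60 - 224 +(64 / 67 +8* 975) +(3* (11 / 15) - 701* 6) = 3313.16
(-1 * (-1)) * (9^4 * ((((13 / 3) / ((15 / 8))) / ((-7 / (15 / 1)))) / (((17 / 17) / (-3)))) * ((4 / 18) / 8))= 18954 / 7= 2707.71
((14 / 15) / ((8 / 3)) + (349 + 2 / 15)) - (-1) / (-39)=90859 / 260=349.46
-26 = -26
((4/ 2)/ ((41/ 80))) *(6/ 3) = 320/ 41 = 7.80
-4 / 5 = -0.80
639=639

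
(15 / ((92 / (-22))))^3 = -4492125 / 97336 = -46.15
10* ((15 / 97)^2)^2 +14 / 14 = 89035531 / 88529281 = 1.01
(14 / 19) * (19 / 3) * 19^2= 5054 / 3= 1684.67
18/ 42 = 3/ 7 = 0.43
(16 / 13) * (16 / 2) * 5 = 640 / 13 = 49.23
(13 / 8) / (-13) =-1 / 8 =-0.12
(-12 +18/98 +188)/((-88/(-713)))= 6155329/4312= 1427.49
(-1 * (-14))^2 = 196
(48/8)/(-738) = -1/123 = -0.01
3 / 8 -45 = -357 / 8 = -44.62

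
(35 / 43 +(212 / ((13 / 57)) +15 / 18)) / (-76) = -3123197 / 254904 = -12.25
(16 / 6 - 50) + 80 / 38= -2578 / 57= -45.23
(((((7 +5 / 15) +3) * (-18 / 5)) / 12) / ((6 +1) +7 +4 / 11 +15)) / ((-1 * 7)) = 341 / 22610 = 0.02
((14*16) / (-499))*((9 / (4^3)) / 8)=-63 / 7984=-0.01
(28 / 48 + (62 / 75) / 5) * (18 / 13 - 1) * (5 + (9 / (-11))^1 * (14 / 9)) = 46043 / 42900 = 1.07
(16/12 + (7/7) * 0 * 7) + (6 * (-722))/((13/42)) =-545780/39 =-13994.36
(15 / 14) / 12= 0.09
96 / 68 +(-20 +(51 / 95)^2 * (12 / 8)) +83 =19897401 / 306850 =64.84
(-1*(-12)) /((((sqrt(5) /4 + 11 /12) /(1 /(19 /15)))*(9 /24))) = 15840 /361 - 4320*sqrt(5) /361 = 17.12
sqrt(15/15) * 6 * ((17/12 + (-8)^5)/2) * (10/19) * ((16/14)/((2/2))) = -7863980/133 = -59127.67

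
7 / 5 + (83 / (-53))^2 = 54108 / 14045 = 3.85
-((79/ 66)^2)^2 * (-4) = 8.21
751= 751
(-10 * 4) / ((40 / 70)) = -70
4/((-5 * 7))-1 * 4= -144/35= -4.11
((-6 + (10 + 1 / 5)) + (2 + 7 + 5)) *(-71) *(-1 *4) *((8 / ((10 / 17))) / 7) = 251056 / 25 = 10042.24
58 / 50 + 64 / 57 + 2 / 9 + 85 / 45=18784 / 4275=4.39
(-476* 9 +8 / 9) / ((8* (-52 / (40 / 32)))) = 48185 / 3744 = 12.87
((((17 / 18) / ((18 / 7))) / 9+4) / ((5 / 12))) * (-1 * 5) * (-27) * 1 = 11783 / 9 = 1309.22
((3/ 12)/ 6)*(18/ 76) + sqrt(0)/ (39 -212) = 3/ 304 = 0.01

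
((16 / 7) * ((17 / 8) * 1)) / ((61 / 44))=1496 / 427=3.50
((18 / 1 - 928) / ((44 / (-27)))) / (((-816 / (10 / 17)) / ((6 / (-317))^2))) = -184275 / 1277818124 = -0.00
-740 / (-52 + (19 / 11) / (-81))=659340 / 46351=14.22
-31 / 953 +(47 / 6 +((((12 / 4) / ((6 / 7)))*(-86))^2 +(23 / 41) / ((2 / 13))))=10621500442 / 117219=90612.45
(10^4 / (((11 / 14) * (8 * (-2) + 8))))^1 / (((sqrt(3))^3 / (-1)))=17500 * sqrt(3) / 99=306.17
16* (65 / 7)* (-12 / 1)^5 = -258785280 / 7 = -36969325.71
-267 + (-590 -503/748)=-641539/748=-857.67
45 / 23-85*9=-17550 / 23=-763.04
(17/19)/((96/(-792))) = -561/76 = -7.38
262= 262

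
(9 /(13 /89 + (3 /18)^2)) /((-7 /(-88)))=650.83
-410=-410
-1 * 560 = -560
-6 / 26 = -3 / 13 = -0.23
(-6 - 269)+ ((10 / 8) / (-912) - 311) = -2137733 / 3648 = -586.00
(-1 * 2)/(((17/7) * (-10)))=7/85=0.08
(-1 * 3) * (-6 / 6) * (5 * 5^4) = 9375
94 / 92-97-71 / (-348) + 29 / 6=-727891 / 8004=-90.94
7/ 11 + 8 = 95/ 11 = 8.64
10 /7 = 1.43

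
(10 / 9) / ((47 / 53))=530 / 423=1.25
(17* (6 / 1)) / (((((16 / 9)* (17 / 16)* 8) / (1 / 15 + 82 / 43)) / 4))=11457 / 215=53.29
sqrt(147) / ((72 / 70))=245*sqrt(3) / 36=11.79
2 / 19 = 0.11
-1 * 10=-10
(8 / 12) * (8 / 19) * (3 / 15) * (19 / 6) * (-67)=-536 / 45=-11.91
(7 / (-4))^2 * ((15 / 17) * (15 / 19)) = 11025 / 5168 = 2.13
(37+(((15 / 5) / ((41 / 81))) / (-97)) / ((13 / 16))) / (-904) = -1909049 / 46737704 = -0.04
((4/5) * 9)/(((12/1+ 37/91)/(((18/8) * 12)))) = 88452/5645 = 15.67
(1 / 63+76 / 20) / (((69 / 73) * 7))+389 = 59272151 / 152145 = 389.58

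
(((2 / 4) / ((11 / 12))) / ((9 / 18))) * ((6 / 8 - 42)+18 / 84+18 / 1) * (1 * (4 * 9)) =-904.68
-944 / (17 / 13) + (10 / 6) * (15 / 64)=-721.49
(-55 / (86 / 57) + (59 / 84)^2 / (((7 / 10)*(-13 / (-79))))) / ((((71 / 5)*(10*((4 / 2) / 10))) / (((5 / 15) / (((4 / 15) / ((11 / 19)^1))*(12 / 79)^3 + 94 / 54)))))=-60216054914192375 / 277861675553132944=-0.22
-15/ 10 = -1.50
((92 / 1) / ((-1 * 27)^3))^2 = 8464 / 387420489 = 0.00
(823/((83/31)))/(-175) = -25513/14525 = -1.76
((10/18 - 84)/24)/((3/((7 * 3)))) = -5257/216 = -24.34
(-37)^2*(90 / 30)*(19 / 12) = 26011 / 4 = 6502.75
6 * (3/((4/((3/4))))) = 3.38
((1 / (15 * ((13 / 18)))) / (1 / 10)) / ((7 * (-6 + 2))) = -3 / 91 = -0.03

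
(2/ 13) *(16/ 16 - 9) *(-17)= 272/ 13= 20.92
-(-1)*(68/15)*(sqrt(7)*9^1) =204*sqrt(7)/5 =107.95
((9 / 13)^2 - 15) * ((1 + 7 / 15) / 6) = -8998 / 2535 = -3.55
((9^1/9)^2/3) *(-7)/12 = -7/36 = -0.19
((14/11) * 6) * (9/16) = 189/44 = 4.30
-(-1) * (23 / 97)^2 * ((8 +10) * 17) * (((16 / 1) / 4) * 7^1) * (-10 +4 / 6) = -42303072 / 9409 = -4496.02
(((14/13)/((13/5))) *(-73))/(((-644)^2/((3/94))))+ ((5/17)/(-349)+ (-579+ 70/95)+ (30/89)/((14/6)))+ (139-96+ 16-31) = -550.12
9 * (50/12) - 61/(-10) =218/5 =43.60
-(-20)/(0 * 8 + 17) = 20/17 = 1.18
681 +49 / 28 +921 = 6415 / 4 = 1603.75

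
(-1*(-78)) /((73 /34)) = 2652 /73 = 36.33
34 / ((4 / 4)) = 34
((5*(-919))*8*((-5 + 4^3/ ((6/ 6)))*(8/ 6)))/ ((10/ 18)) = -5205216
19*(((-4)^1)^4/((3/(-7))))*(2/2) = -34048/3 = -11349.33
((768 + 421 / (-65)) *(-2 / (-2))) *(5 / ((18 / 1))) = 49499 / 234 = 211.53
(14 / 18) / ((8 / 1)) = 7 / 72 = 0.10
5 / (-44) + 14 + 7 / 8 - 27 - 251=-23165 / 88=-263.24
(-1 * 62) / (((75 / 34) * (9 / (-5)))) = 15.61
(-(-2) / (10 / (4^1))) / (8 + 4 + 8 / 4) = 2 / 35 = 0.06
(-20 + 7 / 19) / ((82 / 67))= -24991 / 1558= -16.04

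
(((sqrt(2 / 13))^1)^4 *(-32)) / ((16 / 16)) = -128 / 169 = -0.76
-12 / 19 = -0.63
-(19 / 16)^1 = -19 / 16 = -1.19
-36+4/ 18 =-322/ 9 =-35.78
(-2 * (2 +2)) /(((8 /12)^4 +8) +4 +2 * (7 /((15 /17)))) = -1620 /5683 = -0.29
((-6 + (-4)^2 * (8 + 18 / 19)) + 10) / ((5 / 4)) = 11184 / 95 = 117.73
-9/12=-3/4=-0.75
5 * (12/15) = 4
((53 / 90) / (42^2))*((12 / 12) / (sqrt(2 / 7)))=53*sqrt(14) / 317520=0.00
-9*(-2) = 18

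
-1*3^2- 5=-14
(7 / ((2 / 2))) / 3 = 7 / 3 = 2.33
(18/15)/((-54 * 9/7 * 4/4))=-7/405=-0.02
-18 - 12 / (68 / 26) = -384 / 17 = -22.59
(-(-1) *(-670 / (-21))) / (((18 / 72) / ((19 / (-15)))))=-161.65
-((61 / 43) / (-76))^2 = -3721 / 10679824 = -0.00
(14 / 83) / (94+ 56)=7 / 6225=0.00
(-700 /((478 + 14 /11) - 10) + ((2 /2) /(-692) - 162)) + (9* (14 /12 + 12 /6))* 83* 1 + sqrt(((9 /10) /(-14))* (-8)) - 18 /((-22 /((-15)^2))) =3* sqrt(70) /35 + 46878642111 /19646572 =2386.81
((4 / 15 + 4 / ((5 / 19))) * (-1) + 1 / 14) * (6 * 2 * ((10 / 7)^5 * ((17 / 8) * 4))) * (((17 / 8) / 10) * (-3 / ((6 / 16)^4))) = 956761088000 / 3176523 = 301197.59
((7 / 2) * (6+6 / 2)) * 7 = 441 / 2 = 220.50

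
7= 7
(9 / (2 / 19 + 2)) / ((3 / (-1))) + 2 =23 / 40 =0.58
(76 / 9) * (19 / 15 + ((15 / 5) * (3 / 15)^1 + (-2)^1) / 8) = 9.22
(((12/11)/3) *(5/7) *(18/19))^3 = 46656000/3131359847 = 0.01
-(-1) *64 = 64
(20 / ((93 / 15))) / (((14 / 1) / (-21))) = -150 / 31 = -4.84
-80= -80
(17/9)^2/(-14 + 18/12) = -578/2025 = -0.29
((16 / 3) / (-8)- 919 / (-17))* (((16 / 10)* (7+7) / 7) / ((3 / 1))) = 43568 / 765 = 56.95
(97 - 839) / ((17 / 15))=-654.71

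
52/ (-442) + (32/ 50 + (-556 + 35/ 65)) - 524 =-5961139/ 5525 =-1078.94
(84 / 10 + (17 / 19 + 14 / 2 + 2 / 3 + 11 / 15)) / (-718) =-1681 / 68210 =-0.02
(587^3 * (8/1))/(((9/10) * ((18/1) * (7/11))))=88995281320/567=156958168.11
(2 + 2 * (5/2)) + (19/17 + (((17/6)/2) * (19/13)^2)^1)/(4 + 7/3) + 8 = 179899/11492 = 15.65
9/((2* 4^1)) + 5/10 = 13/8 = 1.62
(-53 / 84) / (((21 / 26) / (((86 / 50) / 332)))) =-29627 / 7320600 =-0.00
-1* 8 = -8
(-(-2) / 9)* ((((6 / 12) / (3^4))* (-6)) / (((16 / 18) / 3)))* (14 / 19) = -0.02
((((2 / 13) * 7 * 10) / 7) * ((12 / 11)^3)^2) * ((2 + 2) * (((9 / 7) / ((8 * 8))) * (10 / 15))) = 22394880 / 161212051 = 0.14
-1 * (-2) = 2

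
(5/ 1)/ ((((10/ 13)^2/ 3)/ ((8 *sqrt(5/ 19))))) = 104.03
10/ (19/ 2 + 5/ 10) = 1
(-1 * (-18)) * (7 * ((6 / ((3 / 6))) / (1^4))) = 1512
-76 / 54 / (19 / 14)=-28 / 27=-1.04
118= 118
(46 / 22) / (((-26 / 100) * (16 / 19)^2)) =-207575 / 18304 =-11.34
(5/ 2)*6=15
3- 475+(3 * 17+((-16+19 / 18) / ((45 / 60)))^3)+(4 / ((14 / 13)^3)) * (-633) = -139882254473 / 13502538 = -10359.70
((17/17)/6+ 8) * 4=32.67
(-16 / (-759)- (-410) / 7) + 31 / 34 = 59.50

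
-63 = -63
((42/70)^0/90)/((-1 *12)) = -1/1080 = -0.00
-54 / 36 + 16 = 29 / 2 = 14.50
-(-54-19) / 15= 73 / 15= 4.87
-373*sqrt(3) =-646.05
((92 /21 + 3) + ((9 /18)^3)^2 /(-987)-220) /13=-4476907 /273728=-16.36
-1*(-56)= 56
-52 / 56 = -0.93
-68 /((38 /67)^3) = -5112971 /13718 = -372.72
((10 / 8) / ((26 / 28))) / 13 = 35 / 338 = 0.10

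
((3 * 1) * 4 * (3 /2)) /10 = 9 /5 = 1.80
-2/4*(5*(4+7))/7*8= -220/7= -31.43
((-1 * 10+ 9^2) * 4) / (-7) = -284 / 7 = -40.57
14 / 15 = 0.93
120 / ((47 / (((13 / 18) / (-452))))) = -65 / 15933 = -0.00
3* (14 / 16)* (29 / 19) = 609 / 152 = 4.01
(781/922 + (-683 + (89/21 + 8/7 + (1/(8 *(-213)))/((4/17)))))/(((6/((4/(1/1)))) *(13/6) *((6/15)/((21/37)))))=-74429057415/251897776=-295.47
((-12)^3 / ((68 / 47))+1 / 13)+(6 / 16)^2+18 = -16635259 / 14144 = -1176.14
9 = 9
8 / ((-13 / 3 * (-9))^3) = 0.00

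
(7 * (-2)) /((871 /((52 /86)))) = -28 /2881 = -0.01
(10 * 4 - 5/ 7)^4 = 5719140625/ 2401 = 2381982.77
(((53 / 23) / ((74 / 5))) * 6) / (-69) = -0.01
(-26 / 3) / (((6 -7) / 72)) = 624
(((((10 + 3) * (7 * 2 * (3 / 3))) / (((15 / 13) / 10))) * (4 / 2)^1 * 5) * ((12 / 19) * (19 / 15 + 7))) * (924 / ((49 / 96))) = 2832580608 / 19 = 149083189.89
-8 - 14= -22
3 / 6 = 1 / 2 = 0.50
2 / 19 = 0.11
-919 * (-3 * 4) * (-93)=-1025604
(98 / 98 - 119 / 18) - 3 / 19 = -1973 / 342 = -5.77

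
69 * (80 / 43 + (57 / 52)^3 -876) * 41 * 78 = -44787683009835 / 232544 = -192598746.95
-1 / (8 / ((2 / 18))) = -1 / 72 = -0.01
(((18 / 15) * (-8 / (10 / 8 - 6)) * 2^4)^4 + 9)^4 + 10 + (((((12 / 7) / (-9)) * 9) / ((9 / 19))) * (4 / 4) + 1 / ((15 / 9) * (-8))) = 10569707330971560304778073799670312892822100626003744158053 / 7394128033349663722291259765625000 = 1429473128311967574205133.00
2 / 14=1 / 7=0.14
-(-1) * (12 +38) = 50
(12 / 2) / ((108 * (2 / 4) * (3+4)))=1 / 63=0.02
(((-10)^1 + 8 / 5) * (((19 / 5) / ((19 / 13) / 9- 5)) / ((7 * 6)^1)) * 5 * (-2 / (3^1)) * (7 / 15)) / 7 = -247 / 7075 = -0.03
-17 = -17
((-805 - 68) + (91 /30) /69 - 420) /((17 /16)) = -21411352 /17595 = -1216.90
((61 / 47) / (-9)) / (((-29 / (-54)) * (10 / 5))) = -183 / 1363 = -0.13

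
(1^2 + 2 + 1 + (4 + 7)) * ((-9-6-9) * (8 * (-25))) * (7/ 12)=42000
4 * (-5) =-20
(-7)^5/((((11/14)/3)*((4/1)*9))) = -117649/66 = -1782.56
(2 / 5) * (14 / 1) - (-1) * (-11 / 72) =1961 / 360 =5.45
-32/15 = -2.13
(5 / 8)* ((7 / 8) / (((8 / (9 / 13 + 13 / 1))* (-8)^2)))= 3115 / 212992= 0.01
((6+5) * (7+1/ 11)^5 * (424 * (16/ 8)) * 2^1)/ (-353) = -4896647728128/ 5168273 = -947443.71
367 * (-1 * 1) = -367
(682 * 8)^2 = 29767936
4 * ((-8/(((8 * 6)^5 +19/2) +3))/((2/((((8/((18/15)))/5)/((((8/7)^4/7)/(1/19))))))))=-16807/929524920864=-0.00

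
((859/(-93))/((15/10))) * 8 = -13744/279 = -49.26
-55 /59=-0.93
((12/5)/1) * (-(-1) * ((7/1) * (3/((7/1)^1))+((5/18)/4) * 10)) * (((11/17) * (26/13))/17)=2926/4335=0.67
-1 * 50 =-50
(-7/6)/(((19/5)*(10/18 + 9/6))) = -105/703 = -0.15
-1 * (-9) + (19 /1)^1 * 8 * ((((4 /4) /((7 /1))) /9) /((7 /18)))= 745 /49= 15.20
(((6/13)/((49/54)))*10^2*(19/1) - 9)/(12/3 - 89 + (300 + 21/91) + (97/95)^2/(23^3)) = 66967772395725/15054789300383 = 4.45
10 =10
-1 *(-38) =38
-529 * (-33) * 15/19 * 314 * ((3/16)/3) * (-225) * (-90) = 416251254375/76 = 5476990189.14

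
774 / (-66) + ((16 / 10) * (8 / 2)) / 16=-623 / 55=-11.33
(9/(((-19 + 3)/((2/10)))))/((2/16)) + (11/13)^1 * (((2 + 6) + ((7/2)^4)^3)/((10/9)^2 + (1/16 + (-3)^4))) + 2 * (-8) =61633086806983/1774772480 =34727.32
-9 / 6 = -1.50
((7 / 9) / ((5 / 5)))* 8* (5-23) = -112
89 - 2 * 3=83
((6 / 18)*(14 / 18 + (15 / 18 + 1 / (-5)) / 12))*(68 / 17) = 299 / 270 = 1.11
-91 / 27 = -3.37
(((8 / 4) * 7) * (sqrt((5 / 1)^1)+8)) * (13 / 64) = 91 * sqrt(5) / 32+91 / 4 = 29.11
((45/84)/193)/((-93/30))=-75/83762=-0.00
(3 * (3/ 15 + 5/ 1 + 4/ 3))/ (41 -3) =49/ 95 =0.52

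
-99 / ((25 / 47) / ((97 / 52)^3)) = -4246667469 / 3515200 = -1208.09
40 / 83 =0.48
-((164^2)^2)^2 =-523300059815673856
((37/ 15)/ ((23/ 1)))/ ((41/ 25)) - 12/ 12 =-2644/ 2829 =-0.93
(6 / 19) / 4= 3 / 38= 0.08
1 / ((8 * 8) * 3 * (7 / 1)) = 1 / 1344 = 0.00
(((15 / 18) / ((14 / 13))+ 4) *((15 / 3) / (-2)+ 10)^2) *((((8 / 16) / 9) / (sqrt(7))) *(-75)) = -250625 *sqrt(7) / 1568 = -422.89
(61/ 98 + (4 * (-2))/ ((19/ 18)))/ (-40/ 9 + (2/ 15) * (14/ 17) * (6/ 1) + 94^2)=-0.00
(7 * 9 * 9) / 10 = 567 / 10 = 56.70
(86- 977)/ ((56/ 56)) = -891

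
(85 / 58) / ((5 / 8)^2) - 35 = -4531 / 145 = -31.25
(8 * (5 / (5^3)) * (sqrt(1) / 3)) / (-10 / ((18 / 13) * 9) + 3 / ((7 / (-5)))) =-756 / 20875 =-0.04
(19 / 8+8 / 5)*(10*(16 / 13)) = 636 / 13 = 48.92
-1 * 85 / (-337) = 85 / 337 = 0.25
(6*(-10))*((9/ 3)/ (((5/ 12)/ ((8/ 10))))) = -1728/ 5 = -345.60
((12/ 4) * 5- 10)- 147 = -142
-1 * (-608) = 608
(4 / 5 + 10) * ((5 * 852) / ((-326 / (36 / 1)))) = -828144 / 163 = -5080.64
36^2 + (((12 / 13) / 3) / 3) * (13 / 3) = 11668 / 9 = 1296.44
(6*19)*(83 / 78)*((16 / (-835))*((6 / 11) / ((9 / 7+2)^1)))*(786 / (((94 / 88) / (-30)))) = 19991010816 / 2346851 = 8518.23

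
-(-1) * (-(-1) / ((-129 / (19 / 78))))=-19 / 10062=-0.00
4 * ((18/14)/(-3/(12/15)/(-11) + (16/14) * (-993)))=-528/116477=-0.00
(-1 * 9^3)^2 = 531441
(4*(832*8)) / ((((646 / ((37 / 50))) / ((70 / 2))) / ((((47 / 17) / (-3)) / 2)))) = -40511744 / 82365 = -491.86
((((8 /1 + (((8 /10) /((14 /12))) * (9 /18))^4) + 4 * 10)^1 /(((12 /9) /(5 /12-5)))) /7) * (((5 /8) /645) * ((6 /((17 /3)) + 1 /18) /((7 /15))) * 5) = -5630464807 /20640340560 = -0.27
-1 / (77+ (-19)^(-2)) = -361 / 27798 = -0.01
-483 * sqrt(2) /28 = -24.40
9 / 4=2.25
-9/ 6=-3/ 2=-1.50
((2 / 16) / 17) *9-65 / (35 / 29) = -51209 / 952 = -53.79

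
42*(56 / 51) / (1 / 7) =322.82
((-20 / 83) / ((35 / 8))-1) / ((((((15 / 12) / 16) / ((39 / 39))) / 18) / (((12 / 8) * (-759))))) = 803981376 / 2905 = 276757.79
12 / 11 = 1.09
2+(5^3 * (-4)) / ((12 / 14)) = -1744 / 3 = -581.33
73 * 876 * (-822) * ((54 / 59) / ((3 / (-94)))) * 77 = 6848411812704 / 59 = 116074776486.51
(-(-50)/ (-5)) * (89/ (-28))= 445/ 14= 31.79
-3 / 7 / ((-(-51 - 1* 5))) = -3 / 392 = -0.01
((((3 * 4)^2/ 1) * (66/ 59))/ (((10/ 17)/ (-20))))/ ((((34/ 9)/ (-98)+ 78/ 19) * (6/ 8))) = -3610075392/ 2010425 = -1795.68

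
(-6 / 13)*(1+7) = -3.69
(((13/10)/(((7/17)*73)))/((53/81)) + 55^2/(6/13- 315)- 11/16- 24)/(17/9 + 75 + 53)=-910001264439/3452209344080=-0.26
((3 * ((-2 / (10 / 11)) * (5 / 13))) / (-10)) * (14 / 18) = 0.20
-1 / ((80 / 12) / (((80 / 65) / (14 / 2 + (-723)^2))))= -0.00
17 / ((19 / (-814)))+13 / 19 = -13825 / 19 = -727.63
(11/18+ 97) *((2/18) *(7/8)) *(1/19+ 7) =824033/12312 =66.93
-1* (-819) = 819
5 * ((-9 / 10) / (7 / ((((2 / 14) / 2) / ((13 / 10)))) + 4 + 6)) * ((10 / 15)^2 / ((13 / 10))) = -100 / 8931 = -0.01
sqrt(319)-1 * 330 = -330 + sqrt(319) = -312.14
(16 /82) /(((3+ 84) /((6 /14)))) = 8 /8323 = 0.00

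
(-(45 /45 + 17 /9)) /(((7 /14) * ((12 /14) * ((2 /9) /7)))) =-637 /3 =-212.33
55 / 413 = 0.13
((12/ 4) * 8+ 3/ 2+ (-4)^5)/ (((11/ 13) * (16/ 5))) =-129805/ 352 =-368.76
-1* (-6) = 6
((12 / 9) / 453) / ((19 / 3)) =4 / 8607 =0.00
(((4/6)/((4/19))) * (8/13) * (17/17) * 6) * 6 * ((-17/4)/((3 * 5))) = -1292/65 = -19.88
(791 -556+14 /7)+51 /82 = 19485 /82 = 237.62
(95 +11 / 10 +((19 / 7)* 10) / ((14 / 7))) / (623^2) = 7677 / 27169030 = 0.00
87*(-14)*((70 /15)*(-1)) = 5684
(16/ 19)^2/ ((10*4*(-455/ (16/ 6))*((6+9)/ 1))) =-256/ 36957375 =-0.00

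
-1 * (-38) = 38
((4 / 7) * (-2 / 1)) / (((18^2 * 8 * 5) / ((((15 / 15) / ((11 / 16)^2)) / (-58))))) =32 / 9948015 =0.00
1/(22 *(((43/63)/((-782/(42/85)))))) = -99705/946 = -105.40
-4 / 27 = -0.15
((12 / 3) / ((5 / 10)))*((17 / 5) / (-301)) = -0.09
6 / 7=0.86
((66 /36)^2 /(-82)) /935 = -0.00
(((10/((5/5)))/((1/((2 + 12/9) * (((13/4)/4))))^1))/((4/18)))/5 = 195/8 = 24.38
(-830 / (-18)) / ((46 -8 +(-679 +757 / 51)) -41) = -1411 / 20415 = -0.07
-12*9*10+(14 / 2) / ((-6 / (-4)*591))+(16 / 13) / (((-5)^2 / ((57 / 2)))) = -621509962 / 576225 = -1078.59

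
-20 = -20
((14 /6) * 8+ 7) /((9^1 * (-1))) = -77 /27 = -2.85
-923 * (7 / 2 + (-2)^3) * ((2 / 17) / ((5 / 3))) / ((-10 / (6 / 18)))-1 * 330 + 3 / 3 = -287957 / 850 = -338.77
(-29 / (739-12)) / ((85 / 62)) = -0.03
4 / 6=2 / 3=0.67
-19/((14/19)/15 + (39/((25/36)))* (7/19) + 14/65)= -351975/388192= -0.91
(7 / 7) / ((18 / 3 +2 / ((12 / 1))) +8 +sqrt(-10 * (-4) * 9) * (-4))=-864 * sqrt(10) / 200135-102 / 40027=-0.02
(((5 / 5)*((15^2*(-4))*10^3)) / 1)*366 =-329400000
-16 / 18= -8 / 9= -0.89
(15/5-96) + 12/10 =-459/5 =-91.80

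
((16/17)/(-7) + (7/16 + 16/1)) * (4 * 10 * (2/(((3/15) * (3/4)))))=1034700/119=8694.96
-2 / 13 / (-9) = 2 / 117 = 0.02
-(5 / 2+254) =-513 / 2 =-256.50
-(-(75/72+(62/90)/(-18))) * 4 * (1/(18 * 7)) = 3251/102060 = 0.03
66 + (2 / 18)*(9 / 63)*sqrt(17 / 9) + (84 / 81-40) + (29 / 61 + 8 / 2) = sqrt(17) / 189 + 51901 / 1647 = 31.53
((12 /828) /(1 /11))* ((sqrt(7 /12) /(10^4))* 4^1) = 11* sqrt(21) /1035000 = 0.00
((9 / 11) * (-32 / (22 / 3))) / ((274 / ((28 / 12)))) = -504 / 16577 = -0.03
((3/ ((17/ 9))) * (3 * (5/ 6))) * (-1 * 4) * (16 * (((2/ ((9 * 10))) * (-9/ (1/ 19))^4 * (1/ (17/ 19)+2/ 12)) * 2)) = -3584311251552/ 289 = -12402461078.03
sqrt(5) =2.24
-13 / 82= -0.16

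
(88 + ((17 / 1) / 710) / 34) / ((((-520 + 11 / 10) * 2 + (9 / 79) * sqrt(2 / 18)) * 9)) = -9871919 / 1047745296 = -0.01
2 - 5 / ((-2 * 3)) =17 / 6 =2.83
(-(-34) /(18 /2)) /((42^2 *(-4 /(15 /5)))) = -17 /10584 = -0.00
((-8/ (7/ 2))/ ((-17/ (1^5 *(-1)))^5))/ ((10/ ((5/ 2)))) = -0.00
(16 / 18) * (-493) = -3944 / 9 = -438.22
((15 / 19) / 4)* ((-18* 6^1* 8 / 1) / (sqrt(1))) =-3240 / 19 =-170.53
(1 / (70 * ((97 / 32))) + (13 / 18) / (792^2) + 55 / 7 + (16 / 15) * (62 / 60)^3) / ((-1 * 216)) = -6187065112093 / 147852397440000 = -0.04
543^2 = 294849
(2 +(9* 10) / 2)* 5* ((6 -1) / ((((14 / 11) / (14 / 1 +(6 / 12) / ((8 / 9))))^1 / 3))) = 9034575 / 224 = 40332.92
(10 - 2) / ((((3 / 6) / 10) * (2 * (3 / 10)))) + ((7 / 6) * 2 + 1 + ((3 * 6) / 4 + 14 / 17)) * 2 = 14483 / 51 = 283.98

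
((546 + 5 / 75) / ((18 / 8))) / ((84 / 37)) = 303067 / 2835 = 106.90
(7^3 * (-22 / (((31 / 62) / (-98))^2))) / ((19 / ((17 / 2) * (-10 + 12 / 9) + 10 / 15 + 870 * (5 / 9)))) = -356851064416 / 57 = -6260544989.75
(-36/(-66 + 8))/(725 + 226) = 0.00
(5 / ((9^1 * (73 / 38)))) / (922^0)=190 / 657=0.29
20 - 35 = -15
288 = 288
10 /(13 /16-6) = -160 /83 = -1.93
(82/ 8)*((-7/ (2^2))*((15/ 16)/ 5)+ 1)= 1763/ 256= 6.89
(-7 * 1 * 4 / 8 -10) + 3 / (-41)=-1113 / 82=-13.57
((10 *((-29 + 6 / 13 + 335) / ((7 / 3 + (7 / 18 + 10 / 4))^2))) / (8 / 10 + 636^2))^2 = 16271542440000 / 210828026189961918049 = 0.00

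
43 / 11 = 3.91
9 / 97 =0.09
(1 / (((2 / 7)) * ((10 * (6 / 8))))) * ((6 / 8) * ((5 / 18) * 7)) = 0.68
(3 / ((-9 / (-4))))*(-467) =-1868 / 3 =-622.67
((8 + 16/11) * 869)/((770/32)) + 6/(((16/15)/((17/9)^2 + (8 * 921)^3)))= 62368400224510757/27720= 2249942288041.51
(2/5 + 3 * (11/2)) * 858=72501/5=14500.20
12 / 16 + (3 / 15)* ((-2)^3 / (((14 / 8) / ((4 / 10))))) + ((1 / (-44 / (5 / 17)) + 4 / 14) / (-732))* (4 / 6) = 0.38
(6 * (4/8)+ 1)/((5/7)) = 28/5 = 5.60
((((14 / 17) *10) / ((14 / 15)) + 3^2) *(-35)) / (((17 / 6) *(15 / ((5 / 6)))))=-3535 / 289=-12.23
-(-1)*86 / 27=86 / 27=3.19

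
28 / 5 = 5.60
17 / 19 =0.89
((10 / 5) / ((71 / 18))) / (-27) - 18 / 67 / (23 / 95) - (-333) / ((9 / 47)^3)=420286994723 / 8862291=47424.19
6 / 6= 1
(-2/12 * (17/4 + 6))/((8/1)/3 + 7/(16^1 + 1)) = -697/1256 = -0.55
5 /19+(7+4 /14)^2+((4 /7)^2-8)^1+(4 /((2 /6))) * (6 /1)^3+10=2647.67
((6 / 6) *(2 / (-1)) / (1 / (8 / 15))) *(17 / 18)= -136 / 135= -1.01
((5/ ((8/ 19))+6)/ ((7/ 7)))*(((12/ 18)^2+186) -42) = 46475/ 18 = 2581.94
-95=-95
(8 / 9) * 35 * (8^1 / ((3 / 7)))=15680 / 27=580.74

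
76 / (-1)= -76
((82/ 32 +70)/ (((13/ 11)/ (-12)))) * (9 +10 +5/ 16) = -11838717/ 832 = -14229.23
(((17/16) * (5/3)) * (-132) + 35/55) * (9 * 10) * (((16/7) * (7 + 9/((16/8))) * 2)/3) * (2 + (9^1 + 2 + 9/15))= -385006752/77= -5000087.69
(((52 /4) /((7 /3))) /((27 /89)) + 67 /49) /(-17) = -8702 /7497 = -1.16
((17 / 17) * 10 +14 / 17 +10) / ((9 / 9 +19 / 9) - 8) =-1593 / 374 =-4.26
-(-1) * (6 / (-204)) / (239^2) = -1 / 1942114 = -0.00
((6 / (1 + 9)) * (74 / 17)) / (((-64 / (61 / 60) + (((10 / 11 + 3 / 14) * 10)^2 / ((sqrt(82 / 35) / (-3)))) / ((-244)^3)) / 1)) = -26987305237185543677149184 / 650469386310494538505669675- 27250646833063808 * sqrt(2870) / 130093877262098907701133935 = -0.04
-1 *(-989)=989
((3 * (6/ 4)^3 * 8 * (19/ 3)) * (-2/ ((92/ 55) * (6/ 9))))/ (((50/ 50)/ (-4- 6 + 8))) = 84645/ 46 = 1840.11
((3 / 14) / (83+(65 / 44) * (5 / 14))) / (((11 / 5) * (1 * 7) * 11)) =20 / 1320627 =0.00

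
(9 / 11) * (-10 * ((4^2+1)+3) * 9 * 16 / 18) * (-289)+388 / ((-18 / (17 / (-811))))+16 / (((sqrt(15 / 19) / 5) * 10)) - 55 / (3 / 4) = 8 * sqrt(285) / 15+30369666818 / 80289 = 378263.39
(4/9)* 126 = 56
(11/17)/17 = 11/289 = 0.04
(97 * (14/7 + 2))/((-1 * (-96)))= 97/24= 4.04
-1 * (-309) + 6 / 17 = 5259 / 17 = 309.35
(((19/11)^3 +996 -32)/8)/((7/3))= 3869829/74536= 51.92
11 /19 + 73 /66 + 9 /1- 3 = 7.69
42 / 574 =3 / 41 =0.07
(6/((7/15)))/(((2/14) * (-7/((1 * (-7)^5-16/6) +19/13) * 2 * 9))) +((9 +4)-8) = 3278965/273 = 12010.86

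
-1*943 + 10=-933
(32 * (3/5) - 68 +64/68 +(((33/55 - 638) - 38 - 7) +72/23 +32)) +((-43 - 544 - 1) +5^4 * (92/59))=-308.55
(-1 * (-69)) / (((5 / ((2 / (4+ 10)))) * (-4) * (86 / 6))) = -207 / 6020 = -0.03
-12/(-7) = 12/7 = 1.71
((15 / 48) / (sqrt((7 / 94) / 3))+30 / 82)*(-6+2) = -5*sqrt(1974) / 28 -60 / 41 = -9.40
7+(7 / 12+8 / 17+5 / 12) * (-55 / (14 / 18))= -11542 / 119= -96.99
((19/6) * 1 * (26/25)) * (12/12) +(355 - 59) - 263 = 2722/75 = 36.29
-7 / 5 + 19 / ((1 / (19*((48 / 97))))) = 85961 / 485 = 177.24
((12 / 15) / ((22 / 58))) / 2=58 / 55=1.05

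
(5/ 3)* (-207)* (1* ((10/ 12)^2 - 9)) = 34385/ 12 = 2865.42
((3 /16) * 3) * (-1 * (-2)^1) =9 /8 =1.12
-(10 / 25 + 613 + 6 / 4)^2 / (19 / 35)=-264671407 / 380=-696503.70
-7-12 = -19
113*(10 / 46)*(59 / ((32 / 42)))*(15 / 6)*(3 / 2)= 10500525 / 1472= 7133.51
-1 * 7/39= -7/39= -0.18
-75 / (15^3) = -1 / 45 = -0.02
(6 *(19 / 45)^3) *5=13718 / 6075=2.26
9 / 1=9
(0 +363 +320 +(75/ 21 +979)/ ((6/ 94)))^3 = 38480618749557529/ 9261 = 4155125661327.88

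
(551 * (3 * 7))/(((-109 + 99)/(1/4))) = -11571/40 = -289.28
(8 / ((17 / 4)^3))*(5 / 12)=640 / 14739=0.04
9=9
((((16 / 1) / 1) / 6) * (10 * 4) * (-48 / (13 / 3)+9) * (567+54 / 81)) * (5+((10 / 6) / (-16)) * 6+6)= -1304760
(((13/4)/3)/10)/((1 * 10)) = 13/1200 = 0.01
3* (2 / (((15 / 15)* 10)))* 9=27 / 5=5.40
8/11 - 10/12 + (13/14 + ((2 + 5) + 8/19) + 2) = 44959/4389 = 10.24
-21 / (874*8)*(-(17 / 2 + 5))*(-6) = -1701 / 6992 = -0.24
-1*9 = -9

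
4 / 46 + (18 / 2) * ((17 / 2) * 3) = 10561 / 46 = 229.59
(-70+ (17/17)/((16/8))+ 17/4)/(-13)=5.02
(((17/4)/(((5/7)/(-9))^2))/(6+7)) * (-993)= -67000689/1300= -51538.99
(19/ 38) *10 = 5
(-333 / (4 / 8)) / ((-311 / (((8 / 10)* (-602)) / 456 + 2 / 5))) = -41514 / 29545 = -1.41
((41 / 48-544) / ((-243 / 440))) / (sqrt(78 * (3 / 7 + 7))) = 1433905 * sqrt(42) / 227448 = 40.86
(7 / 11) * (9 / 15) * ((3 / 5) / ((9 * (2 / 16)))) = 56 / 275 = 0.20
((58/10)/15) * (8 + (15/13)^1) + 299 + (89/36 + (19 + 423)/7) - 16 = 28841459/81900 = 352.15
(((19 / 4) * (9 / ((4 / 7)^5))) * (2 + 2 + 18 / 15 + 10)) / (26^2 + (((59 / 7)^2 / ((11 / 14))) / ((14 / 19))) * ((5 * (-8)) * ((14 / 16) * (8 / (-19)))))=73765923 / 17182720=4.29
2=2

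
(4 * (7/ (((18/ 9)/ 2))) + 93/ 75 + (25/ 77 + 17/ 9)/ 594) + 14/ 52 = 3948351151/ 133783650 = 29.51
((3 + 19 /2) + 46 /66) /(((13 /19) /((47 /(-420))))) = -59831 /27720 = -2.16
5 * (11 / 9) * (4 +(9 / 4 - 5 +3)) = 935 / 36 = 25.97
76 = 76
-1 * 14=-14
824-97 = 727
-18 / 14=-9 / 7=-1.29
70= 70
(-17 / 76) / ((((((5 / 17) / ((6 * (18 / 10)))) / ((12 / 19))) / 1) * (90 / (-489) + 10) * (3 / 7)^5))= -36.55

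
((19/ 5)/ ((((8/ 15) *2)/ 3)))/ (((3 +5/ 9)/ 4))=1539/ 128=12.02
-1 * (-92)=92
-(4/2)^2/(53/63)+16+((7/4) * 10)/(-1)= -663/106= -6.25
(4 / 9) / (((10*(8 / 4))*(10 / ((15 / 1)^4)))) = 225 / 2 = 112.50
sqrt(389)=19.72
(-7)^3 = -343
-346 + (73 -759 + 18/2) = -1023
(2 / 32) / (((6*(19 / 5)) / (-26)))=-65 / 912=-0.07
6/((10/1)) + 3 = 18/5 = 3.60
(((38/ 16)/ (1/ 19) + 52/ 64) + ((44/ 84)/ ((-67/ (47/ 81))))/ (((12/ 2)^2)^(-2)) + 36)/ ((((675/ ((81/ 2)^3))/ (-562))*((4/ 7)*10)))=-126269128449/ 171520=-736177.29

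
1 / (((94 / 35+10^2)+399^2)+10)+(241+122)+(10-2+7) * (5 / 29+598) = 1509595947643 / 161703391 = 9335.59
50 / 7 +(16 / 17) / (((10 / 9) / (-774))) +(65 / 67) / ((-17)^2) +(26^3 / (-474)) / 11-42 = -1225875066443 / 1766776935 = -693.85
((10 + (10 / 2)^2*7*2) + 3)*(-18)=-6534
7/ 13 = 0.54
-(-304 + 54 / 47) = 14234 / 47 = 302.85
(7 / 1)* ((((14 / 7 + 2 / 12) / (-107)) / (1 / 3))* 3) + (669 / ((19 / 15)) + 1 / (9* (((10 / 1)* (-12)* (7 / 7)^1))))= 1156841587 / 2195640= 526.88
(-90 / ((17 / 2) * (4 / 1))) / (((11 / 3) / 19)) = -2565 / 187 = -13.72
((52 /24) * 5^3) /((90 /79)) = 25675 /108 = 237.73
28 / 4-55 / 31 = 162 / 31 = 5.23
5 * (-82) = -410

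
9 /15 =3 /5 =0.60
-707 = -707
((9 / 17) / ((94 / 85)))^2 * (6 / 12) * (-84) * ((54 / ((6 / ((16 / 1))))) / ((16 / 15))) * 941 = -1222762.19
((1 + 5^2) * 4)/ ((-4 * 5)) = -5.20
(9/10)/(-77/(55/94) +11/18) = -81/11789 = -0.01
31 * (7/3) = 217/3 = 72.33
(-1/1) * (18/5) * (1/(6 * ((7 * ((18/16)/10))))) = -16/21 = -0.76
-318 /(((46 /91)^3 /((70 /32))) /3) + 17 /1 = -12567630149 /778688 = -16139.49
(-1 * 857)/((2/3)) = -1285.50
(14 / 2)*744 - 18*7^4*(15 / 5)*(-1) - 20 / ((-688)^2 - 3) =63835713922 / 473341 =134862.00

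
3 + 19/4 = 31/4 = 7.75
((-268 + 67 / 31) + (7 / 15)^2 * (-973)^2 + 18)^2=2063109009852360976 / 48650625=42406629099.88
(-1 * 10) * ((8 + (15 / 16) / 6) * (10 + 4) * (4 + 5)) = -82215 / 8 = -10276.88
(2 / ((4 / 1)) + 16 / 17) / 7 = 0.21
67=67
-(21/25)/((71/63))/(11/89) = -117747/19525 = -6.03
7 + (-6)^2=43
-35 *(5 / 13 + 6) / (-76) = 2905 / 988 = 2.94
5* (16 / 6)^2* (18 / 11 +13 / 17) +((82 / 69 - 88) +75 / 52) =4175 / 2012868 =0.00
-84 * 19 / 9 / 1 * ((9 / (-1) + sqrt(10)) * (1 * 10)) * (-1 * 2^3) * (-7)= 893760 - 297920 * sqrt(10) / 3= 579724.75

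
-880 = -880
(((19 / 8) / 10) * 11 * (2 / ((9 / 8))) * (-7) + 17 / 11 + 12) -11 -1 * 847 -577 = -719713 / 495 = -1453.97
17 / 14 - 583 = -8145 / 14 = -581.79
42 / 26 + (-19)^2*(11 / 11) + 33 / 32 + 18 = 158765 / 416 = 381.65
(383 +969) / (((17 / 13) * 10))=8788 / 85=103.39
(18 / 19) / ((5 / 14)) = 252 / 95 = 2.65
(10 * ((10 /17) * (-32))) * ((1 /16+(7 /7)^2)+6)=-22600 /17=-1329.41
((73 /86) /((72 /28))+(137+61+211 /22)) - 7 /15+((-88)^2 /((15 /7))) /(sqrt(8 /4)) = 17662663 /85140+27104 * sqrt(2) /15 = 2762.84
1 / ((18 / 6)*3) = 0.11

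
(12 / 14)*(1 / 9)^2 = 2 / 189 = 0.01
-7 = -7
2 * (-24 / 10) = -24 / 5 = -4.80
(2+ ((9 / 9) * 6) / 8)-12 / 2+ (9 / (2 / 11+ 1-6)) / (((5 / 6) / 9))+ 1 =-23769 / 1060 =-22.42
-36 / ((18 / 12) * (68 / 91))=-546 / 17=-32.12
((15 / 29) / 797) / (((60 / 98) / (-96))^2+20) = 614656 / 18942097359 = 0.00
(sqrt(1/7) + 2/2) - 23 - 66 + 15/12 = -347/4 + sqrt(7)/7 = -86.37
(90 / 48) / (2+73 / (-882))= 6615 / 6764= 0.98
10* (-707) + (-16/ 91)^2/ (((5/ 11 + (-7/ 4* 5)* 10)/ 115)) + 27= -22337870325/ 3171623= -7043.04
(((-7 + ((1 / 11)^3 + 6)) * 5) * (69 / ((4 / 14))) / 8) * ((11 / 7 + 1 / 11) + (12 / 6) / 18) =-93987775 / 351384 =-267.48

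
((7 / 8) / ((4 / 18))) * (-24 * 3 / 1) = -567 / 2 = -283.50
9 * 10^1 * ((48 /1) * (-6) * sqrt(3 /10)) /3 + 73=73 - 864 * sqrt(30)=-4659.32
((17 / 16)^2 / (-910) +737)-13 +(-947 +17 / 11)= -567493739 / 2562560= -221.46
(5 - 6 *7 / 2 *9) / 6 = -92 / 3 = -30.67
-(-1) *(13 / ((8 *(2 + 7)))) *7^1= 91 / 72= 1.26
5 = 5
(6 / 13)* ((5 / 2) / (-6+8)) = 15 / 26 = 0.58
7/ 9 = 0.78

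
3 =3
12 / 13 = 0.92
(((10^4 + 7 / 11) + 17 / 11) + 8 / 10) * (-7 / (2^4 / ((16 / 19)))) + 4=-202472 / 55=-3681.31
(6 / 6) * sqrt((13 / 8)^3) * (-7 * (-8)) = 91 * sqrt(26) / 4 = 116.00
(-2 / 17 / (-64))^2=1 / 295936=0.00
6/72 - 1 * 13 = -155/12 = -12.92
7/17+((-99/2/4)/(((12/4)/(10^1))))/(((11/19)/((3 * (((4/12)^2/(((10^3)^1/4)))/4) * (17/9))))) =44909/122400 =0.37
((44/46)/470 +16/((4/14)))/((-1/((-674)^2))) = -137505256716/5405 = -25440380.52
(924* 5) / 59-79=-41 / 59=-0.69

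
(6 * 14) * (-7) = -588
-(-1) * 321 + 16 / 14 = 2255 / 7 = 322.14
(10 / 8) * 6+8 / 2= 23 / 2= 11.50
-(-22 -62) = 84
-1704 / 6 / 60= -71 / 15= -4.73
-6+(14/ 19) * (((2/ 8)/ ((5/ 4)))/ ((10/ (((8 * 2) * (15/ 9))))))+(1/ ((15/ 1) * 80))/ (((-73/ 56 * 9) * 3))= -31496713/ 5617350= -5.61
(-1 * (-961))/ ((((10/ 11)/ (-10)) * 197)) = -53.66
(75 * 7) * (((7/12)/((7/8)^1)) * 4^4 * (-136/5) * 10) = -24371200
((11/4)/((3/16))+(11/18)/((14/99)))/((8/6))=14.24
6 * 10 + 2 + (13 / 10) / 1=633 / 10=63.30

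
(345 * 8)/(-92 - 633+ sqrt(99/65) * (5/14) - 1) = -51571520/13565547 - 12880 * sqrt(715)/149221017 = -3.80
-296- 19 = -315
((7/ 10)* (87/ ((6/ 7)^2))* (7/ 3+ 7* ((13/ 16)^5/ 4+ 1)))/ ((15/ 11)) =2740625918261/ 4529848320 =605.01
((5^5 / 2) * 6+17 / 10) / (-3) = -93767 / 30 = -3125.57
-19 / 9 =-2.11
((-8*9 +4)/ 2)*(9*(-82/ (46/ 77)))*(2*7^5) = 32472535788/ 23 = 1411849382.09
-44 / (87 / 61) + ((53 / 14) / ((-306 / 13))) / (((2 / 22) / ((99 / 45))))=-21581461 / 621180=-34.74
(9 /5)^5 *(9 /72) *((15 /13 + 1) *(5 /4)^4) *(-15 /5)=-1240029 /33280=-37.26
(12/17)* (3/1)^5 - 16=2644/17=155.53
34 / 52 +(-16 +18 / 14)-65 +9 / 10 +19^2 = 128692 / 455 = 282.84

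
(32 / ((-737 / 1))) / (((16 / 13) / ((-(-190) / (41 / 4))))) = -19760 / 30217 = -0.65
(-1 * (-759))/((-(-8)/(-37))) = -3510.38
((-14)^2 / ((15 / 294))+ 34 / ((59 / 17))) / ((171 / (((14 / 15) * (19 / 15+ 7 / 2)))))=100.20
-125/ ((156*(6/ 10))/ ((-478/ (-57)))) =-149375/ 13338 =-11.20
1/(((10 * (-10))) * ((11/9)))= -9/1100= -0.01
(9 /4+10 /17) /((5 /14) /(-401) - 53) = -541751 /10116598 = -0.05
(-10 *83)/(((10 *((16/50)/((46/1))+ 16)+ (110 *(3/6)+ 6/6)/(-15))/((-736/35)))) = 2634420/23597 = 111.64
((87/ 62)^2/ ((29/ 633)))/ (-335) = -0.13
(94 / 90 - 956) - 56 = -45493 / 45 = -1010.96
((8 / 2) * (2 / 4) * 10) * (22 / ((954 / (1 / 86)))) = 110 / 20511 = 0.01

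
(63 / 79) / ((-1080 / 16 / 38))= -532 / 1185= -0.45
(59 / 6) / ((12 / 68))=1003 / 18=55.72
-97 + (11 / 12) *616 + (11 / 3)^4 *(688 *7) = 70548937 / 81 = 870974.53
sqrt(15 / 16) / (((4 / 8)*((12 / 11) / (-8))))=-11*sqrt(15) / 3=-14.20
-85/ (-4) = 85/ 4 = 21.25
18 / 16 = 9 / 8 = 1.12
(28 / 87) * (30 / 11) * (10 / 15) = 560 / 957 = 0.59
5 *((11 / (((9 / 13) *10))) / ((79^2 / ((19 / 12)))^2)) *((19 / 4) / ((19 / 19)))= 980837 / 403834439808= 0.00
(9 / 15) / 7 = 0.09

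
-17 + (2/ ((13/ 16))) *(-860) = -27741/ 13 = -2133.92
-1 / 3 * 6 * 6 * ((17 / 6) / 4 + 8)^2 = -43681 / 48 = -910.02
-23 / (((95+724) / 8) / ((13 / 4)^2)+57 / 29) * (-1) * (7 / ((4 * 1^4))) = 60697 / 17580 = 3.45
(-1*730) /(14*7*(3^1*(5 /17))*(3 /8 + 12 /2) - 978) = 2920 /1707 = 1.71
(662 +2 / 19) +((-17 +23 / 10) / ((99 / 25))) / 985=163564229 / 247038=662.10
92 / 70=46 / 35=1.31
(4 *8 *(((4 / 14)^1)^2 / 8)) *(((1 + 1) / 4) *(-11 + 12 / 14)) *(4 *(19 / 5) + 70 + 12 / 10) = -245376 / 1715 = -143.08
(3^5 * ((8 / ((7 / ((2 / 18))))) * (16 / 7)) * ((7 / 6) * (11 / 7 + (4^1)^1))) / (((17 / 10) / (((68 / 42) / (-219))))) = -49920 / 25039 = -1.99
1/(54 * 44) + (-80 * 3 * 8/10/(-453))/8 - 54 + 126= 25851031/358776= 72.05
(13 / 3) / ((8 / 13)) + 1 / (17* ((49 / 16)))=141161 / 19992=7.06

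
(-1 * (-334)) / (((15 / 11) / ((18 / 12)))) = 1837 / 5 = 367.40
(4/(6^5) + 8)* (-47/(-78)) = 730991/151632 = 4.82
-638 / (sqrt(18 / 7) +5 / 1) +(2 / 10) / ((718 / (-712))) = -40138242 / 281815 +1914 *sqrt(14) / 157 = -96.81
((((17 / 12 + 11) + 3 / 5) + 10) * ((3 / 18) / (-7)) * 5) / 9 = -1381 / 4536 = -0.30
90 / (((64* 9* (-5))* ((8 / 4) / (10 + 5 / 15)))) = -0.16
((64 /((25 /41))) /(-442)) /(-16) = 82 /5525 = 0.01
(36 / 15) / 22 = 6 / 55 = 0.11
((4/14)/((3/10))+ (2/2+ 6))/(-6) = -167/126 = -1.33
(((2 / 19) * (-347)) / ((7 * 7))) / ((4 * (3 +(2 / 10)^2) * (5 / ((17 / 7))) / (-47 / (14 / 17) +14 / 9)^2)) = -1443191087375 / 15726511584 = -91.77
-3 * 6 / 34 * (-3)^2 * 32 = -2592 / 17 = -152.47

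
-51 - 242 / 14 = -478 / 7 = -68.29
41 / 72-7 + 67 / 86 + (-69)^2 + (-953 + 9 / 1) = 11799935 / 3096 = 3811.35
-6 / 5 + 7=29 / 5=5.80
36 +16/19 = 700/19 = 36.84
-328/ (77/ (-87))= 28536/ 77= 370.60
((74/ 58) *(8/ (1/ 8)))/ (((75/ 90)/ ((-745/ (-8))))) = 264624/ 29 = 9124.97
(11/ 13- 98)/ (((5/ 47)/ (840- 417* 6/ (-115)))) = -5882793822/ 7475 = -786995.83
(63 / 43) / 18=0.08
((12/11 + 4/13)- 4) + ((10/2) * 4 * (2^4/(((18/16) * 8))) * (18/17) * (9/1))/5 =158412/2431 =65.16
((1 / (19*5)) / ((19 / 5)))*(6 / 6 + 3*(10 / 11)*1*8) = 251 / 3971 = 0.06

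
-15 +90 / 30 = -12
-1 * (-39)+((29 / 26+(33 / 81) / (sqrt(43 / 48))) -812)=-20069 / 26+44 * sqrt(129) / 1161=-771.45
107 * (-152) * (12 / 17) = -195168 / 17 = -11480.47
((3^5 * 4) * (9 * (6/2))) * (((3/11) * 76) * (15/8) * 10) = 112193100/11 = 10199372.73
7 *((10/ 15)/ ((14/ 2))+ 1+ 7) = 170/ 3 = 56.67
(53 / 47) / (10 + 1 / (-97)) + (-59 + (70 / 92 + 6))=-109203343 / 2094978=-52.13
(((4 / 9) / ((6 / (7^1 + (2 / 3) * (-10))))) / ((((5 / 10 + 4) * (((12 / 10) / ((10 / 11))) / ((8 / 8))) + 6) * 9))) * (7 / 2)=350 / 435213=0.00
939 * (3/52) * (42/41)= 59157/1066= 55.49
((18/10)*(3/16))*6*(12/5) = 243/50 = 4.86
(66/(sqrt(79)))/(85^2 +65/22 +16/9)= 13068 * sqrt(79)/113087473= 0.00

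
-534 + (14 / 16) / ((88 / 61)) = -375509 / 704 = -533.39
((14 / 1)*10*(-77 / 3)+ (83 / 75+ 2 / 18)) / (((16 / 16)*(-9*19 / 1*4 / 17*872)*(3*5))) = 6869921 / 1006506000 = 0.01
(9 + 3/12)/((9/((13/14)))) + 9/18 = 733/504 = 1.45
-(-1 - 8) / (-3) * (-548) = 1644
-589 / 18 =-32.72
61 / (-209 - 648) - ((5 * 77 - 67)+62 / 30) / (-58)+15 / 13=63981881 / 9692670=6.60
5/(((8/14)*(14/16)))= 10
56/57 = 0.98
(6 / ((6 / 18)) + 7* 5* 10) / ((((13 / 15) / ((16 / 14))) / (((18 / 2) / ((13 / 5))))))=1987200 / 1183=1679.80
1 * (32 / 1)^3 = 32768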